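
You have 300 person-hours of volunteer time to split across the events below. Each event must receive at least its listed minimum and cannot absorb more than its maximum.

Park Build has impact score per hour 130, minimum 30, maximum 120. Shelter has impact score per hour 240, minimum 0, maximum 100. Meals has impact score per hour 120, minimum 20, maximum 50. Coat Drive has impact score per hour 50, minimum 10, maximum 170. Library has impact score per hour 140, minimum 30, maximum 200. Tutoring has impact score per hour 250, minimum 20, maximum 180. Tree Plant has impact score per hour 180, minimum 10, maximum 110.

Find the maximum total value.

Meeting every minimum uses 30+0+20+10+30+20+10 = 120 person-hours, leaving 180.
Highest impact score per hour first: Tutoring 250 > Shelter 240 > Tree Plant 180 > Library 140 > Park Build 130 > Meals 120 > Coat Drive 50.
Tutoring: +160 to 180 (cap) — 20 left.
Only 20 left; Shelter takes them to reach 20.
Total = 130×30 + 240×20 + 120×20 + 50×10 + 140×30 + 250×180 + 180×10 = 62600.

62600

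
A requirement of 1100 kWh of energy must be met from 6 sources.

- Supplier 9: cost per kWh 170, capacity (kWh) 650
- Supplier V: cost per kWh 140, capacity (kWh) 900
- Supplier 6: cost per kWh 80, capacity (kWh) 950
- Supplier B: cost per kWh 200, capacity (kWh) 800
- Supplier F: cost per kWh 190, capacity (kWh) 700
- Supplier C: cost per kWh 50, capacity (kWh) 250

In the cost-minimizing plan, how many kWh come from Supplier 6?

850

Fill from the cheapest source first.
Supplier C at 50: take all 250 kWh ; 850 still needed.
Take 850 from Supplier 6 at 80 to finish.
Supplier V, Supplier 9, Supplier F, Supplier B: unused.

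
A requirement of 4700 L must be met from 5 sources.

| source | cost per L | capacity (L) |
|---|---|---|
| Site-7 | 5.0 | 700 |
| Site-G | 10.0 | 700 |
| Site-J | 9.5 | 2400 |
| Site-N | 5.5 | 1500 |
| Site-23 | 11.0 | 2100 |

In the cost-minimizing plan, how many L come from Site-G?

100

Use sources in increasing cost order.
Site-7 (5.0): use full 700 → 4000 L to go.
Take 1500 from Site-N at 5.5 → need 2500 more.
Take 2400 from Site-J at 9.5 → need 100 more.
Site-G at 10.0: take 100 of its 700 → requirement met.
Site-23: unused.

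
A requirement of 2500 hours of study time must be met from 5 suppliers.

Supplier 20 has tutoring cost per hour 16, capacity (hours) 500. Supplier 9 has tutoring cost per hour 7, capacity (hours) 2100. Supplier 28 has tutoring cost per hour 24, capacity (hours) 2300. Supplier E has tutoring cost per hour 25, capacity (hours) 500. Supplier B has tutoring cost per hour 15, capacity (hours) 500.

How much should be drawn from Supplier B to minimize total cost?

400

Fill from the cheapest supplier first.
Supplier 9 at 7: take all 2100 hours ; 400 still needed.
Take 400 from Supplier B at 15 to finish.
Supplier 20, Supplier 28, Supplier E: unused.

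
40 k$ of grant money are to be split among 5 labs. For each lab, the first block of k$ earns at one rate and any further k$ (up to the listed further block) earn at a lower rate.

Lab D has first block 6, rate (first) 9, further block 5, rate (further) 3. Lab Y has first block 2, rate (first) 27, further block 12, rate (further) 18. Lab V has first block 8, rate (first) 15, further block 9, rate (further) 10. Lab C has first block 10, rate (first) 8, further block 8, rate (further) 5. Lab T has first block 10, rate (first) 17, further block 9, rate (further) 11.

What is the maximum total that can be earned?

648

Treat each block as its own option and order by rate: Lab Y/T1 27 > Lab Y/T2 18 > Lab T/T1 17 > Lab V/T1 15 > Lab T/T2 11 > Lab V/T2 10 > Lab D/T1 9 > Lab C/T1 8 > Lab C/T2 5 > Lab D/T2 3.
Fill Lab Y T1 block (2 at 27) — 38 left.
Lab Y T2 at 18: fill all 12 — 26 left.
Lab T T1 at 17: fill all 10 — 16 left.
Fill Lab V T1 block (8 at 15) — 8 left.
Lab T/T2: +8 of 9 at 11; pool empty.
Total = 27×2 + 18×12 + 17×10 + 15×8 + 11×8 = 648.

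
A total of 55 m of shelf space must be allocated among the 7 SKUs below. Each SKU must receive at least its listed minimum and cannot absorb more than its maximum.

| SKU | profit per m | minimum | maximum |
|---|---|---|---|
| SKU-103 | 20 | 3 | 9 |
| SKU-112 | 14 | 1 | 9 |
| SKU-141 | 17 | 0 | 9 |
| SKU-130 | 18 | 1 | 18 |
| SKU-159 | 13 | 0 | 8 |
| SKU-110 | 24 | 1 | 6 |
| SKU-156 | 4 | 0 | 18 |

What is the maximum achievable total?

Meeting every minimum uses 3+1+0+1+0+1+0 = 6 m, leaving 49.
Rank by profit per m: SKU-110 24 > SKU-103 20 > SKU-130 18 > SKU-141 17 > SKU-112 14 > SKU-159 13 > SKU-156 4.
Give SKU-110 5 more to hit its cap of 6 ; 44 left.
Give SKU-103 6 more to hit its cap of 9 ; 38 left.
SKU-130: +17 to 18 (cap) ; 21 left.
SKU-141: +9 to 9 (cap) ; 12 left.
SKU-112 takes 8 more to reach its cap of 9 ; 4 left.
Only 4 left; SKU-159 takes them to reach 4.
Total = 20×9 + 14×9 + 17×9 + 18×18 + 13×4 + 24×6 = 979.

979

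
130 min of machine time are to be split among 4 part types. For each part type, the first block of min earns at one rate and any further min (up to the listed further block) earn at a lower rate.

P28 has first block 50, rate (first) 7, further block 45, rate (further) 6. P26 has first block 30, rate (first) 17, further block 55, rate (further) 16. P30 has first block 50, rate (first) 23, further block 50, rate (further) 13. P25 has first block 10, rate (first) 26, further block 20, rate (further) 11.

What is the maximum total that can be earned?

Order all 8 blocks by rate: P25/T1 26 > P30/T1 23 > P26/T1 17 > P26/T2 16 > P30/T2 13 > P25/T2 11 > P28/T1 7 > P28/T2 6.
P25 T1 at 26: fill all 10 → 120 left.
Fill P30 T1 block (50 at 23) → 70 left.
P26/T1 (17): +30 → 40 left.
P26/T2: +40 of 55 at 16; pool empty.
Total = 26×10 + 23×50 + 17×30 + 16×40 = 2560.

2560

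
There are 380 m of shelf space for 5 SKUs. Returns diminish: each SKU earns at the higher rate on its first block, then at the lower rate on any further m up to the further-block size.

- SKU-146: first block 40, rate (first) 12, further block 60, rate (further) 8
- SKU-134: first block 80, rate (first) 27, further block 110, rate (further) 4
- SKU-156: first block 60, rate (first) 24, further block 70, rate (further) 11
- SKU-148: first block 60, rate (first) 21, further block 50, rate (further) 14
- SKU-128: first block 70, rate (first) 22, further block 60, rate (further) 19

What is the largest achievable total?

Rank every tier by rate: SKU-134/tier1 27 > SKU-156/tier1 24 > SKU-128/tier1 22 > SKU-148/tier1 21 > SKU-128/tier2 19 > SKU-148/tier2 14 > SKU-146/tier1 12 > SKU-156/tier2 11 > SKU-146/tier2 8 > SKU-134/tier2 4.
Fill SKU-134 tier1 block (80 at 27) ; 300 left.
Fill SKU-156 tier1 block (60 at 24) ; 240 left.
SKU-128/tier1 (22): +70 ; 170 left.
Fill SKU-148 tier1 block (60 at 21) ; 110 left.
SKU-128 tier2 at 19: fill all 60 ; 50 left.
SKU-148/tier2 (14): +50 ; 0 left.
Total = 27×80 + 24×60 + 22×70 + 21×60 + 19×60 + 14×50 = 8240.

8240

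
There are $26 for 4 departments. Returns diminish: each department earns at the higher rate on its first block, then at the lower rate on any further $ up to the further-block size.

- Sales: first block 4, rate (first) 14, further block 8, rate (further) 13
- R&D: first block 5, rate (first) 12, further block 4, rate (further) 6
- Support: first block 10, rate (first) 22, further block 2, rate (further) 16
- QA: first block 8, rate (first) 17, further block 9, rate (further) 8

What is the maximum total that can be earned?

470

Order all 8 blocks by rate: Support/tier1 22 > QA/tier1 17 > Support/tier2 16 > Sales/tier1 14 > Sales/tier2 13 > R&D/tier1 12 > QA/tier2 8 > R&D/tier2 6.
Support tier1 at 22: fill all 10 — 16 left.
QA/tier1 (17): +8 — 8 left.
Fill Support tier2 block (2 at 16) — 6 left.
Fill Sales tier1 block (4 at 14) — 2 left.
Sales tier2 at 13: only 2 left, fill 2.
Total = 22×10 + 17×8 + 16×2 + 14×4 + 13×2 = 470.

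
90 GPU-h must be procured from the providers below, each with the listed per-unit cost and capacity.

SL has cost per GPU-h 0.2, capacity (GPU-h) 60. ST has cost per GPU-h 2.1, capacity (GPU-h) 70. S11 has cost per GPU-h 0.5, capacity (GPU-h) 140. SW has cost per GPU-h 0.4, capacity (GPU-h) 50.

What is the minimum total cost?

Cheapest first:
Take 60 from SL at 0.2 — need 30 more.
SW (0.4): take the remaining 30 — done.
S11, ST: unused.
Cost = 60×0.2 + 30×0.4 = 24.

24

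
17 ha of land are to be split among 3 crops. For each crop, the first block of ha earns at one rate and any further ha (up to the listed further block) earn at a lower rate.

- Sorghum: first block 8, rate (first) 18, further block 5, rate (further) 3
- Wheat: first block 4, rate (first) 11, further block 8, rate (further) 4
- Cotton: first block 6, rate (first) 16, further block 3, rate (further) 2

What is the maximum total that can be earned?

273

Treat each block as its own option and order by rate: Sorghum/tier1 18 > Cotton/tier1 16 > Wheat/tier1 11 > Wheat/tier2 4 > Sorghum/tier2 3 > Cotton/tier2 2.
Sorghum/tier1 (18): +8 → 9 left.
Cotton/tier1 (16): +6 → 3 left.
Wheat/tier1: +3 of 4 at 11; pool empty.
Total = 18×8 + 16×6 + 11×3 = 273.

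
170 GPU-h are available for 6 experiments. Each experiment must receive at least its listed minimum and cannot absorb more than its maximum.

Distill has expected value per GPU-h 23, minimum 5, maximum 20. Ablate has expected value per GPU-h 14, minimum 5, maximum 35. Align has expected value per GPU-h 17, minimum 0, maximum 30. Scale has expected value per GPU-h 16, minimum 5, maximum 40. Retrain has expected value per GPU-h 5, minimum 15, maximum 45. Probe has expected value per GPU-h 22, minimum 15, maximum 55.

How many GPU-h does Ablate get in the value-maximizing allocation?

10

Meeting every minimum uses 5+5+0+5+15+15 = 45 GPU-h, leaving 125.
Highest expected value per GPU-h first: Distill 23 > Probe 22 > Align 17 > Scale 16 > Ablate 14 > Retrain 5.
Distill takes 15 more to reach its cap of 20 ; 110 left.
Probe: +40 to 55 (cap) ; 70 left.
Align takes 30 more to reach its cap of 30 ; 40 left.
Scale: +35 to 40 (cap) ; 5 left.
Ablate has room for 30 more but only 5 remain, so it gets 10.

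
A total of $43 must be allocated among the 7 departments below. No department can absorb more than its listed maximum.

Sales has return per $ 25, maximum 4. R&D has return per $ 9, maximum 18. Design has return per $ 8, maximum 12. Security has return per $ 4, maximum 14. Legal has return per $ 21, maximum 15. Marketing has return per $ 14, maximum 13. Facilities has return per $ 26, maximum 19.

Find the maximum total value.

Highest return per $ first: Facilities 26 > Sales 25 > Legal 21 > Marketing 14 > R&D 9 > Design 8 > Security 4.
Facilities takes 19 to reach its cap of 19 → 24 left.
Sales: +4 to 4 (cap) → 20 left.
Legal: +15 to 15 (cap) → 5 left.
Marketing: +5 (room for 13) → 5. Pool exhausted.
Total = 25×4 + 21×15 + 14×5 + 26×19 = 979.

979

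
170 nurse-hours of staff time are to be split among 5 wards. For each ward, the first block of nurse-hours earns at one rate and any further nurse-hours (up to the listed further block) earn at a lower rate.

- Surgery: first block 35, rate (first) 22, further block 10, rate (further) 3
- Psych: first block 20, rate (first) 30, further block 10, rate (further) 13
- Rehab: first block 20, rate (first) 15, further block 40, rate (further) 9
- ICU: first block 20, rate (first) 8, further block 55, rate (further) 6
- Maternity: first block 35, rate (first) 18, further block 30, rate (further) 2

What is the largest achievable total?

Order all 10 blocks by rate: Psych/tier1 30 > Surgery/tier1 22 > Maternity/tier1 18 > Rehab/tier1 15 > Psych/tier2 13 > Rehab/tier2 9 > ICU/tier1 8 > ICU/tier2 6 > Surgery/tier2 3 > Maternity/tier2 2.
Psych tier1 at 30: fill all 20 → 150 left.
Surgery tier1 at 22: fill all 35 → 115 left.
Maternity/tier1 (18): +35 → 80 left.
Rehab/tier1 (15): +20 → 60 left.
Psych tier2 at 13: fill all 10 → 50 left.
Fill Rehab tier2 block (40 at 9) → 10 left.
ICU tier1 at 8: only 10 left, fill 10.
Total = 30×20 + 22×35 + 18×35 + 15×20 + 13×10 + 9×40 + 8×10 = 2870.

2870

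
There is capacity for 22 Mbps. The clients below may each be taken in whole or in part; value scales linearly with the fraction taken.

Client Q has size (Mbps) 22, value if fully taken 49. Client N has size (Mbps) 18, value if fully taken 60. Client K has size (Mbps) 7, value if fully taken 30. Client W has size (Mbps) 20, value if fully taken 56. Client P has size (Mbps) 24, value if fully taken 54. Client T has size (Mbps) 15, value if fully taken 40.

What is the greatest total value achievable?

80

Sort by value density: Client K 30/7≈4.29, Client N 60/18≈3.33, Client W 56/20≈2.8, Client T 40/15≈2.67, Client P 54/24≈2.25, Client Q 49/22≈2.23.
All 7 Mbps of Client K fit (value 30) ; 15 remain.
15 Mbps left: a 15/18 share of Client N gives 60×15/18 = 50.
Total value = 80.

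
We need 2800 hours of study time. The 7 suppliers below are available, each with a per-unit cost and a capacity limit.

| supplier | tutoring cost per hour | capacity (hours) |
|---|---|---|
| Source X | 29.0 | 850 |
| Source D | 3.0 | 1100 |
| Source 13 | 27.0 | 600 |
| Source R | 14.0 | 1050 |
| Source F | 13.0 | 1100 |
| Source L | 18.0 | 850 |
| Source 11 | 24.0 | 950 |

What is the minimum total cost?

Fill from the cheapest supplier first.
Source D at 3.0: take all 1100 hours → 1700 still needed.
Source F at 13.0: take all 1100 hours → 600 still needed.
Take 600 from Source R at 14.0 to finish.
Source L, Source 11, Source 13, Source X: unused.
Cost = 1100×3.0 + 1100×13.0 + 600×14.0 = 26000.

26000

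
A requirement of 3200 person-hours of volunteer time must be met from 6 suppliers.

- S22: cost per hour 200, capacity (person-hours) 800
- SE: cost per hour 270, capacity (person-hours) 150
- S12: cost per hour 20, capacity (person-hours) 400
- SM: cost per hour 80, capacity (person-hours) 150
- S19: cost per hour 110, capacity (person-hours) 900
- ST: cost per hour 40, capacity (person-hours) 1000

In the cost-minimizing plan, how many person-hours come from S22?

750

Use suppliers in increasing cost order.
S12 at 20: take all 400 person-hours → 2800 still needed.
ST (40): use full 1000 → 1800 person-hours to go.
SM (80): use full 150 → 1650 person-hours to go.
S19 (110): use full 900 → 750 person-hours to go.
Take 750 from S22 at 200 to finish.
SE: unused.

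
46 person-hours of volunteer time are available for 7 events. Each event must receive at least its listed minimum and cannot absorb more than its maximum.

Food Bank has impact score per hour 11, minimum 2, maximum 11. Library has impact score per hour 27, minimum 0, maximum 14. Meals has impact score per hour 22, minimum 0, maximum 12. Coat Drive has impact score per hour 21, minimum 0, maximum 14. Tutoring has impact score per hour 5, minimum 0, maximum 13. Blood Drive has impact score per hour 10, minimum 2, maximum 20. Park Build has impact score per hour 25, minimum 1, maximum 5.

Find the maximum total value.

1040

Meeting every minimum uses 2+0+0+0+0+2+1 = 5 person-hours, leaving 41.
Rank by impact score per hour: Library 27 > Park Build 25 > Meals 22 > Coat Drive 21 > Food Bank 11 > Blood Drive 10 > Tutoring 5.
Give Library 14 more to hit its cap of 14 ; 27 left.
Park Build: +4 to 5 (cap) ; 23 left.
Give Meals 12 more to hit its cap of 12 ; 11 left.
Coat Drive has room for 14 more but only 11 remain, so it gets 11.
Total = 11×2 + 27×14 + 22×12 + 21×11 + 10×2 + 25×5 = 1040.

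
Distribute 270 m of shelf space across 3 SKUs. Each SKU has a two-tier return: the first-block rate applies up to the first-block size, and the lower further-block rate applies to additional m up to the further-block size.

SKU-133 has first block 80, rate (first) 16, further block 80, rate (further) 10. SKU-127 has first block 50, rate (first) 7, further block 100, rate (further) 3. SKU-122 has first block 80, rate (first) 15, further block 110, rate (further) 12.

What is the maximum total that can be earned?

3800

Order all 6 blocks by rate: SKU-133/T1 16 > SKU-122/T1 15 > SKU-122/T2 12 > SKU-133/T2 10 > SKU-127/T1 7 > SKU-127/T2 3.
SKU-133 T1 at 16: fill all 80 — 190 left.
Fill SKU-122 T1 block (80 at 15) — 110 left.
SKU-122 T2 at 12: fill all 110 — 0 left.
Total = 16×80 + 15×80 + 12×110 = 3800.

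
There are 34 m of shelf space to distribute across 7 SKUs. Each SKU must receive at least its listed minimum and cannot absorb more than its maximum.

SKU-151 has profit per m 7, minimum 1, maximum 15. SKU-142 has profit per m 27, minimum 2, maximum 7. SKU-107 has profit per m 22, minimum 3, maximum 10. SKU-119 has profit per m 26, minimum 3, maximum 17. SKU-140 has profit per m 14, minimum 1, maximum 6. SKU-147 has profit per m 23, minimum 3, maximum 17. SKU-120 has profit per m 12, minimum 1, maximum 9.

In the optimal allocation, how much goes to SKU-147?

4

Meeting every minimum uses 1+2+3+3+1+3+1 = 14 m, leaving 20.
Order the SKUs by profit per m: SKU-142 27 > SKU-119 26 > SKU-147 23 > SKU-107 22 > SKU-140 14 > SKU-120 12 > SKU-151 7.
SKU-142: +5 to 7 (cap) — 15 left.
Give SKU-119 14 more to hit its cap of 17 — 1 left.
SKU-147 has room for 14 more but only 1 remain, so it gets 4.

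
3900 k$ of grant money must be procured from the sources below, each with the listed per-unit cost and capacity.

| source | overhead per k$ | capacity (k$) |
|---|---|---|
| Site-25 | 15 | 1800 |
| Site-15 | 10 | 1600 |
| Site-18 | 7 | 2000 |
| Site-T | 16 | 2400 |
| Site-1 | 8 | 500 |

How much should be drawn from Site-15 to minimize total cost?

Use sources in increasing cost order.
Take 2000 from Site-18 at 7 → need 1900 more.
Site-1 (8): use full 500 → 1400 k$ to go.
Take 1400 from Site-15 at 10 to finish.
Site-25, Site-T: unused.

1400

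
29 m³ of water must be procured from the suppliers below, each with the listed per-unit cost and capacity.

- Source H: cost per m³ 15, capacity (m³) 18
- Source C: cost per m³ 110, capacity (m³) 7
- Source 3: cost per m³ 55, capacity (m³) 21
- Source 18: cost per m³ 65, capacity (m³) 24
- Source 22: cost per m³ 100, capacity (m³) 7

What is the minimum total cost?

Fill from the cheapest supplier first.
Take 18 from Source H at 15 ; need 11 more.
Source 3 (55): take the remaining 11 ; done.
Source 18, Source 22, Source C: unused.
Cost = 18×15 + 11×55 = 875.

875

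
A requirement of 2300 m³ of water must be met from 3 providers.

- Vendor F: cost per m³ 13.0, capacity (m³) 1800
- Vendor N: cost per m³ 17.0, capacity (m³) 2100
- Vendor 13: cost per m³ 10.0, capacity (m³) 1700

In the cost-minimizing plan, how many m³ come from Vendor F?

Use providers in increasing cost order.
Vendor 13 (10.0): use full 1700 — 600 m³ to go.
Vendor F (13.0): take the remaining 600 — done.
Vendor N: unused.

600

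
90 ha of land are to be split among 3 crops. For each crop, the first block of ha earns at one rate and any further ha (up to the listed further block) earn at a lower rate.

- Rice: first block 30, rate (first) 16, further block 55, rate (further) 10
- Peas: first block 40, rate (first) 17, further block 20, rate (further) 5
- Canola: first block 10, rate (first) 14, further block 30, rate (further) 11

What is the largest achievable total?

Treat each block as its own option and order by rate: Peas/tier1 17 > Rice/tier1 16 > Canola/tier1 14 > Canola/tier2 11 > Rice/tier2 10 > Peas/tier2 5.
Peas/tier1 (17): +40 — 50 left.
Rice/tier1 (16): +30 — 20 left.
Fill Canola tier1 block (10 at 14) — 10 left.
10 remain; put them into Canola tier2 at 11.
Total = 17×40 + 16×30 + 14×10 + 11×10 = 1410.

1410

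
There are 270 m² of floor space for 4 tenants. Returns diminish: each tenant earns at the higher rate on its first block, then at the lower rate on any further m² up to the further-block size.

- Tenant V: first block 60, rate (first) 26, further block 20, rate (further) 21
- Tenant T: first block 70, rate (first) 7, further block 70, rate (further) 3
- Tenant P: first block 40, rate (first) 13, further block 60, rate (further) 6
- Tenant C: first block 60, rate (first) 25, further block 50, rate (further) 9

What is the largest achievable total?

Order all 8 blocks by rate: Tenant V/first 26 > Tenant C/first 25 > Tenant V/second 21 > Tenant P/first 13 > Tenant C/second 9 > Tenant T/first 7 > Tenant P/second 6 > Tenant T/second 3.
Fill Tenant V first block (60 at 26) — 210 left.
Tenant C first at 25: fill all 60 — 150 left.
Fill Tenant V second block (20 at 21) — 130 left.
Tenant P first at 13: fill all 40 — 90 left.
Tenant C second at 9: fill all 50 — 40 left.
Tenant T first at 7: only 40 left, fill 40.
Total = 26×60 + 25×60 + 21×20 + 13×40 + 9×50 + 7×40 = 4730.

4730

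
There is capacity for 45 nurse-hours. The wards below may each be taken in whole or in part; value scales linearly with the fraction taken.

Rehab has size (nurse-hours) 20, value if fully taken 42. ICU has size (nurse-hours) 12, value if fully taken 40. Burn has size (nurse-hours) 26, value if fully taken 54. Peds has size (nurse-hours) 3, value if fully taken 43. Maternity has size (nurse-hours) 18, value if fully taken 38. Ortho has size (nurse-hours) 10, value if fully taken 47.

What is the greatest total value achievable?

172.2

Sort by value density: Peds 43/3≈14.3, Ortho 47/10≈4.7, ICU 40/12≈3.33, Maternity 38/18≈2.11, Rehab 42/20≈2.1, Burn 54/26≈2.08.
Peds: take in full, 3 nurse-hours for value 43 → 42 left.
All 10 nurse-hours of Ortho fit (value 47) → 32 remain.
Take all of ICU (12 nurse-hours, value 40) → 20 nurse-hours left.
Maternity: take in full, 18 nurse-hours for value 38 → 2 left.
Fill the last 2 nurse-hours with part of Rehab: 2/20 of it earns 4.2.
Total value = 172.2.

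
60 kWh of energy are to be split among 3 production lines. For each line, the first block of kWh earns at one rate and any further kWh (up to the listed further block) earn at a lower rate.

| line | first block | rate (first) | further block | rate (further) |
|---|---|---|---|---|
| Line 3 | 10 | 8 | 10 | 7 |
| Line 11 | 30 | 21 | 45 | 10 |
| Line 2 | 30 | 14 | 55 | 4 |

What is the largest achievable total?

Treat each block as its own option and order by rate: Line 11/first 21 > Line 2/first 14 > Line 11/second 10 > Line 3/first 8 > Line 3/second 7 > Line 2/second 4.
Fill Line 11 first block (30 at 21) → 30 left.
Fill Line 2 first block (30 at 14) → 0 left.
Total = 21×30 + 14×30 = 1050.

1050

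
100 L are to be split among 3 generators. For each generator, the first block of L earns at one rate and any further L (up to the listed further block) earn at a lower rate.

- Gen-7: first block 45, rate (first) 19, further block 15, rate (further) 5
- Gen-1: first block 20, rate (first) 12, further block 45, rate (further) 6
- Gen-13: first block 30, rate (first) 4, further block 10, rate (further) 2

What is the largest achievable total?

1305

Order all 6 blocks by rate: Gen-7/first 19 > Gen-1/first 12 > Gen-1/second 6 > Gen-7/second 5 > Gen-13/first 4 > Gen-13/second 2.
Gen-7/first (19): +45 — 55 left.
Gen-1/first (12): +20 — 35 left.
Gen-1/second: +35 of 45 at 6; pool empty.
Total = 19×45 + 12×20 + 6×35 = 1305.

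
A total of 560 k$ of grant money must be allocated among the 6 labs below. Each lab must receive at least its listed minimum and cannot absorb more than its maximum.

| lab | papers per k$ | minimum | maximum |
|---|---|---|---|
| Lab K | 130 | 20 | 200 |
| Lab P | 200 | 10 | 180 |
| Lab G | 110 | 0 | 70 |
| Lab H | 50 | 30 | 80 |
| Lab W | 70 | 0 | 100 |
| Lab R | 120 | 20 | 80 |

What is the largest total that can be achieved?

Meeting every minimum uses 20+10+0+30+0+20 = 80 k$, leaving 480.
Order the labs by papers per k$: Lab P 200 > Lab K 130 > Lab R 120 > Lab G 110 > Lab W 70 > Lab H 50.
Give Lab P 170 more to hit its cap of 180 → 310 left.
Lab K takes 180 more to reach its cap of 200 → 130 left.
Lab R takes 60 more to reach its cap of 80 → 70 left.
Give Lab G 70 more to hit its cap of 70 → 0 left.
Total = 130×200 + 200×180 + 110×70 + 50×30 + 120×80 = 80800.

80800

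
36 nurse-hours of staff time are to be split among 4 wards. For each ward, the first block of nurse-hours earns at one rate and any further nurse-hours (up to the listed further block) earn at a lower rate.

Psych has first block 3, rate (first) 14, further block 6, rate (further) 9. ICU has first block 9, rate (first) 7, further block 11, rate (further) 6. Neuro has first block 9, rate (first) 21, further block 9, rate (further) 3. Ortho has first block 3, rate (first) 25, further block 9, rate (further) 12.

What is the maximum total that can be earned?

510

Order all 8 blocks by rate: Ortho/tier1 25 > Neuro/tier1 21 > Psych/tier1 14 > Ortho/tier2 12 > Psych/tier2 9 > ICU/tier1 7 > ICU/tier2 6 > Neuro/tier2 3.
Ortho/tier1 (25): +3 — 33 left.
Neuro/tier1 (21): +9 — 24 left.
Psych tier1 at 14: fill all 3 — 21 left.
Ortho tier2 at 12: fill all 9 — 12 left.
Psych tier2 at 9: fill all 6 — 6 left.
ICU/tier1: +6 of 9 at 7; pool empty.
Total = 25×3 + 21×9 + 14×3 + 12×9 + 9×6 + 7×6 = 510.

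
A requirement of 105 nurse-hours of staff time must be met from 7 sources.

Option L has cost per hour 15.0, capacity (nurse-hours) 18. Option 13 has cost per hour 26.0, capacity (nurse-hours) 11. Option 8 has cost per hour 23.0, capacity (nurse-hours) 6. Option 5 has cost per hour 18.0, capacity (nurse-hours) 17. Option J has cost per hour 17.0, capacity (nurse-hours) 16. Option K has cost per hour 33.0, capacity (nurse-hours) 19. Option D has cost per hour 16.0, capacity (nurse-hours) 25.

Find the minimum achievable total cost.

Cheapest first:
Option L at 15.0: take all 18 nurse-hours ; 87 still needed.
Take 25 from Option D at 16.0 ; need 62 more.
Option J at 17.0: take all 16 nurse-hours ; 46 still needed.
Take 17 from Option 5 at 18.0 ; need 29 more.
Take 6 from Option 8 at 23.0 ; need 23 more.
Option 13 (26.0): use full 11 ; 12 nurse-hours to go.
Option K at 33.0: take 12 of its 19 ; requirement met.
Cost = 18×15.0 + 25×16.0 + 16×17.0 + 17×18.0 + 6×23.0 + 11×26.0 + 12×33.0 = 2068.

2068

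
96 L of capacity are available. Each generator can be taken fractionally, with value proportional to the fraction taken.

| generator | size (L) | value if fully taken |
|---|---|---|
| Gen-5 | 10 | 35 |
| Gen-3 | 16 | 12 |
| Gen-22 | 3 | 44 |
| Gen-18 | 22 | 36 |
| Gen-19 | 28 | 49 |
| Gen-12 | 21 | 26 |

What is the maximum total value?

Rank by value-to-size ratio: Gen-22 44/3≈14.7, Gen-5 35/10≈3.5, Gen-19 49/28≈1.75, Gen-18 36/22≈1.64, Gen-12 26/21≈1.24, Gen-3 12/16≈0.75.
Take all of Gen-22 (3 L, value 44) → 93 L left.
Gen-5: take in full, 10 L for value 35 → 83 left.
All 28 L of Gen-19 fit (value 49) → 55 remain.
All 22 L of Gen-18 fit (value 36) → 33 remain.
Gen-12: take in full, 21 L for value 26 → 12 left.
12 L left: a 12/16 share of Gen-3 gives 12×12/16 = 9.
Total value = 199.

199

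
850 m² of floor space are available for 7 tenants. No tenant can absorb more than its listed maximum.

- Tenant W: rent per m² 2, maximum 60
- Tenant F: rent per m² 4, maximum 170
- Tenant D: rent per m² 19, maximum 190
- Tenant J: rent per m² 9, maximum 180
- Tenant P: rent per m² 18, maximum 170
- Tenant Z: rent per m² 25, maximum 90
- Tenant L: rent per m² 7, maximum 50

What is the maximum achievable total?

11570

Order the tenants by rent per m²: Tenant Z 25 > Tenant D 19 > Tenant P 18 > Tenant J 9 > Tenant L 7 > Tenant F 4 > Tenant W 2.
Tenant Z: +90 to 90 (cap) ; 760 left.
Tenant D takes 190 to reach its cap of 190 ; 570 left.
Give Tenant P 170 to hit its cap of 170 ; 400 left.
Tenant J: +180 to 180 (cap) ; 220 left.
Tenant L: +50 to 50 (cap) ; 170 left.
Tenant F takes 170 to reach its cap of 170 ; 0 left.
Total = 4×170 + 19×190 + 9×180 + 18×170 + 25×90 + 7×50 = 11570.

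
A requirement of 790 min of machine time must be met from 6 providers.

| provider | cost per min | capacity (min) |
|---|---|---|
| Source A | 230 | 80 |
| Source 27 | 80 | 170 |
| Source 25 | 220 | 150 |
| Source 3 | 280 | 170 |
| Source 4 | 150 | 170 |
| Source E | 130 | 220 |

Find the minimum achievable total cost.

Cheapest first:
Take 170 from Source 27 at 80 ; need 620 more.
Take 220 from Source E at 130 ; need 400 more.
Source 4 at 150: take all 170 min ; 230 still needed.
Source 25 (220): use full 150 ; 80 min to go.
Take 80 from Source A at 230 ; need 0 more.
Source 3: unused.
Cost = 170×80 + 220×130 + 170×150 + 150×220 + 80×230 = 119100.

119100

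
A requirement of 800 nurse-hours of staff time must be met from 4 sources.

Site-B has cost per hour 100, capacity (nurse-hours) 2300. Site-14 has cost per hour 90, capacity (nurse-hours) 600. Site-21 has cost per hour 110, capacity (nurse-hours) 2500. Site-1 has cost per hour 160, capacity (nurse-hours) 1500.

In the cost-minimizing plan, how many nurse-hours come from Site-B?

Use sources in increasing cost order.
Take 600 from Site-14 at 90 — need 200 more.
Site-B (100): take the remaining 200 — done.
Site-21, Site-1: unused.

200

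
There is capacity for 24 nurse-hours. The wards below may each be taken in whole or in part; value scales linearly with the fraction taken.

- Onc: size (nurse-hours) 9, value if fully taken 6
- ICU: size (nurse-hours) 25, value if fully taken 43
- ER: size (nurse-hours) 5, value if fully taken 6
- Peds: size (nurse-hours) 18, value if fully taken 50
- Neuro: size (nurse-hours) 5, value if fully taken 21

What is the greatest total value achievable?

Rank by value-to-size ratio: Neuro 21/5≈4.2, Peds 50/18≈2.78, ICU 43/25≈1.72, ER 6/5≈1.2, Onc 6/9≈0.667.
Neuro: take in full, 5 nurse-hours for value 21 — 19 left.
All 18 nurse-hours of Peds fit (value 50) — 1 remain.
1 nurse-hours left: a 1/25 share of ICU gives 43×1/25 = 1.72.
Total value = 72.72.

72.72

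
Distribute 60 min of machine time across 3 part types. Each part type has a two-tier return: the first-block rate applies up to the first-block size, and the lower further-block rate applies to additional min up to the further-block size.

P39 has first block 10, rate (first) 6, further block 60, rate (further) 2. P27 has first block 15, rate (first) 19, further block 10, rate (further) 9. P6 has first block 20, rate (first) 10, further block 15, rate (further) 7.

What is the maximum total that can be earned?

680

Order all 6 blocks by rate: P27/first 19 > P6/first 10 > P27/second 9 > P6/second 7 > P39/first 6 > P39/second 2.
P27 first at 19: fill all 15 → 45 left.
P6 first at 10: fill all 20 → 25 left.
P27 second at 9: fill all 10 → 15 left.
P6 second at 7: fill all 15 → 0 left.
Total = 19×15 + 10×20 + 9×10 + 7×15 = 680.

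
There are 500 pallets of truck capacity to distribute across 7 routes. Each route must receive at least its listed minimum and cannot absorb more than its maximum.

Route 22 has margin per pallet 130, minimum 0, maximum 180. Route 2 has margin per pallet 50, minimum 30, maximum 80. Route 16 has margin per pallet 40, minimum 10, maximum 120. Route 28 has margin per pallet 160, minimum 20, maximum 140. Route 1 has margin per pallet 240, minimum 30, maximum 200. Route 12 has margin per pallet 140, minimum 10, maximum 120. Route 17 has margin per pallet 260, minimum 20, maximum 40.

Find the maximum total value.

93900

Meeting every minimum uses 0+30+10+20+30+10+20 = 120 pallets, leaving 380.
Rank by margin per pallet: Route 17 260 > Route 1 240 > Route 28 160 > Route 12 140 > Route 22 130 > Route 2 50 > Route 16 40.
Route 17: +20 to 40 (cap) ; 360 left.
Route 1 takes 170 more to reach its cap of 200 ; 190 left.
Route 28 takes 120 more to reach its cap of 140 ; 70 left.
Only 70 left; Route 12 takes them to reach 80.
Total = 50×30 + 40×10 + 160×140 + 240×200 + 140×80 + 260×40 = 93900.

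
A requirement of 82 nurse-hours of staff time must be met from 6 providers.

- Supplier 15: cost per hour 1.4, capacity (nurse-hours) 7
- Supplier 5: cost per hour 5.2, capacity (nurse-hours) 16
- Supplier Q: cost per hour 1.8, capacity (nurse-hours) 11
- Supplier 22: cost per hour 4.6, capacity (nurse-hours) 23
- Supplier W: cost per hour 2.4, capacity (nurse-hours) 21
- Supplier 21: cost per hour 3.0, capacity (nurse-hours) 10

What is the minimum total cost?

267.8

Fill from the cheapest provider first.
Take 7 from Supplier 15 at 1.4 — need 75 more.
Supplier Q (1.8): use full 11 — 64 nurse-hours to go.
Supplier W at 2.4: take all 21 nurse-hours — 43 still needed.
Supplier 21 at 3.0: take all 10 nurse-hours — 33 still needed.
Supplier 22 (4.6): use full 23 — 10 nurse-hours to go.
Supplier 5 at 5.2: take 10 of its 16 — requirement met.
Cost = 7×1.4 + 11×1.8 + 21×2.4 + 10×3.0 + 23×4.6 + 10×5.2 = 267.8.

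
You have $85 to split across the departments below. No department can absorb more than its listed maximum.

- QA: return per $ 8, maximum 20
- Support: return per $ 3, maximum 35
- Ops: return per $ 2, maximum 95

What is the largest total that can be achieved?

Highest return per $ first: QA 8 > Support 3 > Ops 2.
Give QA 20 to hit its cap of 20 ; 65 left.
Support: +35 to 35 (cap) ; 30 left.
Only 30 left; Ops takes them to reach 30.
Total = 8×20 + 3×35 + 2×30 = 325.

325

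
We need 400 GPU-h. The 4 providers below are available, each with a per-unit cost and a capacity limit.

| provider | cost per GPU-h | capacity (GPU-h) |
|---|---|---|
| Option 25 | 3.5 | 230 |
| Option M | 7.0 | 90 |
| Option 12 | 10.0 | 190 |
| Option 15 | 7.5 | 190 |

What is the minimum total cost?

2035

Fill from the cheapest provider first.
Option 25 (3.5): use full 230 ; 170 GPU-h to go.
Option M at 7.0: take all 90 GPU-h ; 80 still needed.
Option 15 (7.5): take the remaining 80 ; done.
Option 12: unused.
Cost = 230×3.5 + 90×7.0 + 80×7.5 = 2035.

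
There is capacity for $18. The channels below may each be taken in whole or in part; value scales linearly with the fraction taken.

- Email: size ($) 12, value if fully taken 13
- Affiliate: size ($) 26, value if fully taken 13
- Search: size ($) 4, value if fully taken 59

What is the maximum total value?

Best value per unit of size first: Search 59/4≈14.8, Email 13/12≈1.08, Affiliate 13/26≈0.5.
All 4 $ of Search fit (value 59) → 14 remain.
All 12 $ of Email fit (value 13) → 2 remain.
Only 2 $ remain; take 2/26 of Affiliate for value 13×2/26 = 1.
Total value = 73.

73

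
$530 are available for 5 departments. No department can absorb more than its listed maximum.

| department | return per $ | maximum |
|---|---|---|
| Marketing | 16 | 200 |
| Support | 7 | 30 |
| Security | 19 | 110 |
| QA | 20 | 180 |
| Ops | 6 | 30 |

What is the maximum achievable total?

Highest return per $ first: QA 20 > Security 19 > Marketing 16 > Support 7 > Ops 6.
Give QA 180 to hit its cap of 180 ; 350 left.
Security takes 110 to reach its cap of 110 ; 240 left.
Give Marketing 200 to hit its cap of 200 ; 40 left.
Support takes 30 to reach its cap of 30 ; 10 left.
Only 10 left; Ops takes them to reach 10.
Total = 16×200 + 7×30 + 19×110 + 20×180 + 6×10 = 9160.

9160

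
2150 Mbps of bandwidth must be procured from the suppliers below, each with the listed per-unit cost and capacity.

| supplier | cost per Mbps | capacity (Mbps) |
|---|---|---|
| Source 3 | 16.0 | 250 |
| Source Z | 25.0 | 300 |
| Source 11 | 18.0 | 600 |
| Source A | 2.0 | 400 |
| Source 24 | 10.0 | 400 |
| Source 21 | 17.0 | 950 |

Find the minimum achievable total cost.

Use suppliers in increasing cost order.
Take 400 from Source A at 2.0 → need 1750 more.
Source 24 (10.0): use full 400 → 1350 Mbps to go.
Source 3 at 16.0: take all 250 Mbps → 1100 still needed.
Take 950 from Source 21 at 17.0 → need 150 more.
Take 150 from Source 11 at 18.0 to finish.
Source Z: unused.
Cost = 400×2.0 + 400×10.0 + 250×16.0 + 950×17.0 + 150×18.0 = 27650.

27650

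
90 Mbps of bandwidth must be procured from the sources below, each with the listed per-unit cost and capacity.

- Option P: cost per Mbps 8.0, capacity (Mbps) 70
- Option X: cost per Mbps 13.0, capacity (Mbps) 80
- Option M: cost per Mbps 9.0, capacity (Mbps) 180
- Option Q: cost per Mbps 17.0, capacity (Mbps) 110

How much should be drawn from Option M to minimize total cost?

Use sources in increasing cost order.
Option P (8.0): use full 70 ; 20 Mbps to go.
Option M (9.0): take the remaining 20 ; done.
Option X, Option Q: unused.

20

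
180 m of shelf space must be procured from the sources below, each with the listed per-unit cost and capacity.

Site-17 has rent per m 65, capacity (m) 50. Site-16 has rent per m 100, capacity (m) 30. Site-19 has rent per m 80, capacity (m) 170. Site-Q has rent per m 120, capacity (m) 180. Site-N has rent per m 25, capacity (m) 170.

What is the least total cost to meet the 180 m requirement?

Fill from the cheapest source first.
Site-N (25): use full 170 — 10 m to go.
Take 10 from Site-17 at 65 to finish.
Site-19, Site-16, Site-Q: unused.
Cost = 170×25 + 10×65 = 4900.

4900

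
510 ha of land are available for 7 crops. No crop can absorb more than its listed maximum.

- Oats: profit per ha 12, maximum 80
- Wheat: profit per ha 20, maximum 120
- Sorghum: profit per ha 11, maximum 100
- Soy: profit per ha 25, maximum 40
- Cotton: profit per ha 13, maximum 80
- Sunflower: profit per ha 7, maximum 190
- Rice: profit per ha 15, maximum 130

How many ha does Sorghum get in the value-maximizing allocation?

Highest profit per ha first: Soy 25 > Wheat 20 > Rice 15 > Cotton 13 > Oats 12 > Sorghum 11 > Sunflower 7.
Soy: +40 to 40 (cap) → 470 left.
Wheat: +120 to 120 (cap) → 350 left.
Rice: +130 to 130 (cap) → 220 left.
Give Cotton 80 to hit its cap of 80 → 140 left.
Give Oats 80 to hit its cap of 80 → 60 left.
Only 60 left; Sorghum takes them to reach 60.

60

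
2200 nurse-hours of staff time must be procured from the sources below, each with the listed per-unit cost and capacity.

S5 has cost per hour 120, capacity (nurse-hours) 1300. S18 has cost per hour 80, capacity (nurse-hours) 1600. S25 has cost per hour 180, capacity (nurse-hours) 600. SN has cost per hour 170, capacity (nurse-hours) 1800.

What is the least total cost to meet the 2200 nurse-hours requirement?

Cheapest first:
Take 1600 from S18 at 80 — need 600 more.
S5 (120): take the remaining 600 — done.
SN, S25: unused.
Cost = 1600×80 + 600×120 = 200000.

200000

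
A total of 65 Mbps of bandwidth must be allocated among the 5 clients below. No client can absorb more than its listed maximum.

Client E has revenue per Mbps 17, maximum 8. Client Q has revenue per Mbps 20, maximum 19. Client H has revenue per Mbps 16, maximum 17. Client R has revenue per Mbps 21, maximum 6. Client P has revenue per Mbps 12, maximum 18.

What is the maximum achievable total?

1094

Rank by revenue per Mbps: Client R 21 > Client Q 20 > Client E 17 > Client H 16 > Client P 12.
Give Client R 6 to hit its cap of 6 — 59 left.
Give Client Q 19 to hit its cap of 19 — 40 left.
Give Client E 8 to hit its cap of 8 — 32 left.
Client H: +17 to 17 (cap) — 15 left.
Only 15 left; Client P takes them to reach 15.
Total = 17×8 + 20×19 + 16×17 + 21×6 + 12×15 = 1094.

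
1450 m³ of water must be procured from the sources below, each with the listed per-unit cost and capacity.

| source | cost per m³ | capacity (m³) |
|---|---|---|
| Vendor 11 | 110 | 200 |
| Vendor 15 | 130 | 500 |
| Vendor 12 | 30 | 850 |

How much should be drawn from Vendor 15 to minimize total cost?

Use sources in increasing cost order.
Take 850 from Vendor 12 at 30 ; need 600 more.
Vendor 11 (110): use full 200 ; 400 m³ to go.
Vendor 15 at 130: take 400 of its 500 ; requirement met.

400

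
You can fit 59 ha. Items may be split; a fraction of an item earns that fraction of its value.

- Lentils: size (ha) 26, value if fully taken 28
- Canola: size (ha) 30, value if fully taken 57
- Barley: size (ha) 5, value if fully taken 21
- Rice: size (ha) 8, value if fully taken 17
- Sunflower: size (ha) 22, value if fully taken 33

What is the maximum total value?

119

Best value per unit of size first: Barley 21/5≈4.2, Rice 17/8≈2.12, Canola 57/30≈1.9, Sunflower 33/22≈1.5, Lentils 28/26≈1.08.
Take all of Barley (5 ha, value 21) → 54 ha left.
All 8 ha of Rice fit (value 17) → 46 remain.
All 30 ha of Canola fit (value 57) → 16 remain.
Only 16 ha remain; take 16/22 of Sunflower for value 33×16/22 = 24.
Total value = 119.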